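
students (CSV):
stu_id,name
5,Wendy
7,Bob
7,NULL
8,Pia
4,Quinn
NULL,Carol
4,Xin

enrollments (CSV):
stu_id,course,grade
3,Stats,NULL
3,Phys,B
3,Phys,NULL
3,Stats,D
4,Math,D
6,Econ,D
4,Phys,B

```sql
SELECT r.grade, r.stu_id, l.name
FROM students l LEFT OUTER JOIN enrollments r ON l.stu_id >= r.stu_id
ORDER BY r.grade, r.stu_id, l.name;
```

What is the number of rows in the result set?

40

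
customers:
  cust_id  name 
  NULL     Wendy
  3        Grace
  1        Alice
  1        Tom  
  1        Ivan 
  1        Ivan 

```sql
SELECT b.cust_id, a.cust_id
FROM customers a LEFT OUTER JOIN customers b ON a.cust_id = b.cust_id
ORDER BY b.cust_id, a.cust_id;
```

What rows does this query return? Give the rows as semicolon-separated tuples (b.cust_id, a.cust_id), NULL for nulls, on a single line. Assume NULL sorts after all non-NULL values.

LEFT JOIN keeps every row from `customers a`; unmatched rows get NULL for `customers b`'s columns.
Matching on a.cust_id = b.cust_id. A NULL in a compared column never satisfies the condition.
- a[0] cust_id=NULL → no match; kept with NULLs on the b side.
- a[1] cust_id=3 → 1 match(es) in b → 1 row(s).
- a[2] cust_id=1 → 4 match(es) in b → 4 row(s).
- a[3] cust_id=1 → 4 match(es) in b → 4 row(s).
- a[4] cust_id=1 → 4 match(es) in b → 4 row(s).
- a[5] cust_id=1 → 4 match(es) in b → 4 row(s).

(1, 1); (1, 1); (1, 1); (1, 1); (1, 1); (1, 1); (1, 1); (1, 1); (1, 1); (1, 1); (1, 1); (1, 1); (1, 1); (1, 1); (1, 1); (1, 1); (3, 3); (NULL, NULL)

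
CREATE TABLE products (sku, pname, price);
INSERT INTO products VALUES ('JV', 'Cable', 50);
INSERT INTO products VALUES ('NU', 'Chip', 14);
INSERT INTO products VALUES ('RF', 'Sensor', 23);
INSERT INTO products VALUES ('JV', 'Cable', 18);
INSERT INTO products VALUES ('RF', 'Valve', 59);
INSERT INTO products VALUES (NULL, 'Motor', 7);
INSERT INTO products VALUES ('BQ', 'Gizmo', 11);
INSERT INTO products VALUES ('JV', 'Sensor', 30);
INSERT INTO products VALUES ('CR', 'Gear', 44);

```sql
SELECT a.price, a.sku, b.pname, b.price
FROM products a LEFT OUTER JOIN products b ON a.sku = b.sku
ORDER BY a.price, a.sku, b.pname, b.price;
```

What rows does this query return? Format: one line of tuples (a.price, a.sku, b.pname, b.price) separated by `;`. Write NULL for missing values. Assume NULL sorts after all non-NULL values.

(7, NULL, NULL, NULL); (11, BQ, Gizmo, 11); (14, NU, Chip, 14); (18, JV, Cable, 18); (18, JV, Cable, 50); (18, JV, Sensor, 30); (23, RF, Sensor, 23); (23, RF, Valve, 59); (30, JV, Cable, 18); (30, JV, Cable, 50); (30, JV, Sensor, 30); (44, CR, Gear, 44); (50, JV, Cable, 18); (50, JV, Cable, 50); (50, JV, Sensor, 30); (59, RF, Sensor, 23); (59, RF, Valve, 59)

LEFT JOIN keeps every row from `products a`; unmatched rows get NULL for `products b`'s columns.
Matching on a.sku = b.sku. A NULL in a compared column never satisfies the condition.
- a[0] sku=JV → 3 match(es) in b → 3 row(s).
- a[1] sku=NU → 1 match(es) in b → 1 row(s).
- a[2] sku=RF → 2 match(es) in b → 2 row(s).
- a[3] sku=JV → 3 match(es) in b → 3 row(s).
- a[4] sku=RF → 2 match(es) in b → 2 row(s).
- a[5] sku=NULL → no match; kept with NULLs on the b side.
- a[6] sku=BQ → 1 match(es) in b → 1 row(s).
- a[7] sku=JV → 3 match(es) in b → 3 row(s).
- a[8] sku=CR → 1 match(es) in b → 1 row(s).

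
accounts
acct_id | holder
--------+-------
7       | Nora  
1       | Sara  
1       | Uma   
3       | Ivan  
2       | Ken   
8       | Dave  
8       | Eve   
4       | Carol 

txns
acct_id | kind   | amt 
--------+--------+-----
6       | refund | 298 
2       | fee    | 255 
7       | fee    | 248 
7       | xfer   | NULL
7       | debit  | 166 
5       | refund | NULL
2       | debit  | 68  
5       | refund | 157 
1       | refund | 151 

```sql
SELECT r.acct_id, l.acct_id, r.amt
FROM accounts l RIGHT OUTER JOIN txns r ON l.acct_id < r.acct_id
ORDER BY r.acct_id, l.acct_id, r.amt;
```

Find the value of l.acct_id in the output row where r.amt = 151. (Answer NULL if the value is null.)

NULL

RIGHT JOIN keeps every row from `txns`; unmatched rows get NULL for `accounts`'s columns.
Matching on l.acct_id < r.acct_id.
Matched pairs: 34; unmatched r rows kept: 1.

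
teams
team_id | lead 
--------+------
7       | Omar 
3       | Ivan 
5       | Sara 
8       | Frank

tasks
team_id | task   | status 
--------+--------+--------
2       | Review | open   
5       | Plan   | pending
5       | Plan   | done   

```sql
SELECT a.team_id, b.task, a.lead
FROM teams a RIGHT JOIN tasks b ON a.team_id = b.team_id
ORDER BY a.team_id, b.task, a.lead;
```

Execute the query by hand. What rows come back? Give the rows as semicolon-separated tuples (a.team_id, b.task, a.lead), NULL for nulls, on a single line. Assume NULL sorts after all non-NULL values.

RIGHT JOIN keeps every row from `tasks`; unmatched rows get NULL for `teams`'s columns.
Matching on a.team_id = b.team_id.
- team_id=7: no matching b row.
- team_id=3: no matching b row.
- team_id=5: 2 matching b row(s), so 2 row(s) emitted.
- team_id=8: no matching b row.
- plus 1 unmatched b row(s), each kept with NULL a columns.
After projecting and ordering:
a.team_id | b.task | a.lead
5 | Plan | Sara
5 | Plan | Sara
NULL | Review | NULL

(5, Plan, Sara); (5, Plan, Sara); (NULL, Review, NULL)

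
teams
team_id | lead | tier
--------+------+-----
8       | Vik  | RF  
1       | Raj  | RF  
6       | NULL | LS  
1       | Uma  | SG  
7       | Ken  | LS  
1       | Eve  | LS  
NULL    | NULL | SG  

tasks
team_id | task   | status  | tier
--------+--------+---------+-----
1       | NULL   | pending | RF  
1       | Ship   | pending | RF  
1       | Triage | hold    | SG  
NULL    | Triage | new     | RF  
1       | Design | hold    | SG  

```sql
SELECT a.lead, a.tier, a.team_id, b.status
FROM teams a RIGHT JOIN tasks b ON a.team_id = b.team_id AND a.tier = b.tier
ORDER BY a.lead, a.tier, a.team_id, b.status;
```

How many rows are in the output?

RIGHT JOIN keeps every row from `tasks`; unmatched rows get NULL for `teams`'s columns.
Matching on a.team_id = b.team_id AND a.tier = b.tier. A NULL in a compared column never satisfies the condition.
Matched pairs: 4; unmatched b rows kept: 1.
Total: 4 matched + 1 padded = 5 rows.

5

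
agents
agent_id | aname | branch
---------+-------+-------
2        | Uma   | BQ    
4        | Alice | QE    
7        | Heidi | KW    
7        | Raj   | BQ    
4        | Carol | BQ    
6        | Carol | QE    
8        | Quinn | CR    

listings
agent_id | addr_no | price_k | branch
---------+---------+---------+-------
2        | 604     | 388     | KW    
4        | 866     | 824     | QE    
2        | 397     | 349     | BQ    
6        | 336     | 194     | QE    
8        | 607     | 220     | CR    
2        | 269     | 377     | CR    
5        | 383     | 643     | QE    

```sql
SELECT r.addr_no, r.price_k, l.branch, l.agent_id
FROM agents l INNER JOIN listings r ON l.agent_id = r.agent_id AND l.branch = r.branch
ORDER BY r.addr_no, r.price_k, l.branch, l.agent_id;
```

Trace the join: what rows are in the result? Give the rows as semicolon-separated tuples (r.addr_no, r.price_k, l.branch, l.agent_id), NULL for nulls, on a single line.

(336, 194, QE, 6); (397, 349, BQ, 2); (607, 220, CR, 8); (866, 824, QE, 4)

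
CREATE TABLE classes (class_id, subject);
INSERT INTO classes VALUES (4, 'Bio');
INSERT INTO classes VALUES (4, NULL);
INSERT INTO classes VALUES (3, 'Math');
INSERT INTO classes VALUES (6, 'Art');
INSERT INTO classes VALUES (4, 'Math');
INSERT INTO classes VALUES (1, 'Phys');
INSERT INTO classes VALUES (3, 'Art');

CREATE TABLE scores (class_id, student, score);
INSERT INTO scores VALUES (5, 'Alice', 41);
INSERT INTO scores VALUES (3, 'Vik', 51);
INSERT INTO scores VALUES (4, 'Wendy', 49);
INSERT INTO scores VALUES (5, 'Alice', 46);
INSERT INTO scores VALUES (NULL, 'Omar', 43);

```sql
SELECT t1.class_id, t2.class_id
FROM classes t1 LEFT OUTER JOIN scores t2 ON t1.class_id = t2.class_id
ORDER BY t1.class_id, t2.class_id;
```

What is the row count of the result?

7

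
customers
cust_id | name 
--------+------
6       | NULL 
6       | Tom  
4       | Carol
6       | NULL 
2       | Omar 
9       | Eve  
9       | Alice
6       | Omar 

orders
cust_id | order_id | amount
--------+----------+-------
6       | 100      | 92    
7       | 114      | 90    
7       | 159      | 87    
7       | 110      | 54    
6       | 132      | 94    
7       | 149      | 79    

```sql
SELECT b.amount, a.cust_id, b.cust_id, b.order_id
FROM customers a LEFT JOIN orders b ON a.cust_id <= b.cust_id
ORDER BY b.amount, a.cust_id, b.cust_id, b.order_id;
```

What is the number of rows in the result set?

LEFT JOIN keeps every row from `customers`; unmatched rows get NULL for `orders`'s columns.
Matching on a.cust_id <= b.cust_id.
- a (cust_id=6) pairs with 6 row(s) of b.
- a (cust_id=6) pairs with 6 row(s) of b.
- a (cust_id=4) pairs with 6 row(s) of b.
- a (cust_id=6) pairs with 6 row(s) of b.
- a (cust_id=2) pairs with 6 row(s) of b.
- a (cust_id=9) has no partner → padded with NULL.
- a (cust_id=9) has no partner → padded with NULL.
- a (cust_id=6) pairs with 6 row(s) of b.
Total: 36 matched + 2 padded = 38 rows.

38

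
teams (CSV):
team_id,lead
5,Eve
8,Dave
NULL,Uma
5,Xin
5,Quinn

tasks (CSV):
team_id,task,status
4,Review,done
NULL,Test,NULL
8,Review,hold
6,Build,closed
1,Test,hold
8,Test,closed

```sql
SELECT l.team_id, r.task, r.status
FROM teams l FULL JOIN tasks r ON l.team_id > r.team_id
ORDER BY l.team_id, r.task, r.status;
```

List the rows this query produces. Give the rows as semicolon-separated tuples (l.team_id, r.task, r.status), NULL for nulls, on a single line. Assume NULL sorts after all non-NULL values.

(5, Review, done); (5, Review, done); (5, Review, done); (5, Test, hold); (5, Test, hold); (5, Test, hold); (8, Build, closed); (8, Review, done); (8, Test, hold); (NULL, Review, hold); (NULL, Test, closed); (NULL, Test, NULL); (NULL, NULL, NULL)

FULL OUTER JOIN keeps every row from both sides; unmatched rows get NULL for the other side's columns.
Matching on l.team_id > r.team_id. A NULL in a compared column never satisfies the condition.
- l[0] team_id=5 → 2 match(es) in r → 2 row(s).
- l[1] team_id=8 → 3 match(es) in r → 3 row(s).
- l[2] team_id=NULL → no match; kept with NULLs on the r side.
- l[3] team_id=5 → 2 match(es) in r → 2 row(s).
- l[4] team_id=5 → 2 match(es) in r → 2 row(s).
- 3 r row(s) had no l match → kept, l columns NULL.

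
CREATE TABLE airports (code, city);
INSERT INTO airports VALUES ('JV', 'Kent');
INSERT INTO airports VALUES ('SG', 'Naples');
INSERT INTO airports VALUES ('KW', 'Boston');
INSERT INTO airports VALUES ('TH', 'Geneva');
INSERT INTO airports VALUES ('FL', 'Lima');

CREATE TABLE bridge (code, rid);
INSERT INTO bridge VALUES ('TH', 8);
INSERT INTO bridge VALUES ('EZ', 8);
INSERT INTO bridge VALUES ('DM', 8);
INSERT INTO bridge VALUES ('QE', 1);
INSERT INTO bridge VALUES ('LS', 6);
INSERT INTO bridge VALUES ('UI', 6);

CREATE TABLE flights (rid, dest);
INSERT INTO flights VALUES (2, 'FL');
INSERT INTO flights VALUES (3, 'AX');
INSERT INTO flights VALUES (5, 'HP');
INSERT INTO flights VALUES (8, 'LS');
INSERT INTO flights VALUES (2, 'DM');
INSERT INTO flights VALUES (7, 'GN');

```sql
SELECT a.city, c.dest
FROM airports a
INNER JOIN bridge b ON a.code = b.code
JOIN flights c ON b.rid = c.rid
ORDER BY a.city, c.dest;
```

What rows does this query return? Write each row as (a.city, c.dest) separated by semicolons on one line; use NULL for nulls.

(Geneva, LS)

Evaluate left to right. First `airports a INNER JOIN bridge b` on code: 1 row(s).
Then INNER JOIN `flights c` on rid: keep only rows whose b.rid appears in c.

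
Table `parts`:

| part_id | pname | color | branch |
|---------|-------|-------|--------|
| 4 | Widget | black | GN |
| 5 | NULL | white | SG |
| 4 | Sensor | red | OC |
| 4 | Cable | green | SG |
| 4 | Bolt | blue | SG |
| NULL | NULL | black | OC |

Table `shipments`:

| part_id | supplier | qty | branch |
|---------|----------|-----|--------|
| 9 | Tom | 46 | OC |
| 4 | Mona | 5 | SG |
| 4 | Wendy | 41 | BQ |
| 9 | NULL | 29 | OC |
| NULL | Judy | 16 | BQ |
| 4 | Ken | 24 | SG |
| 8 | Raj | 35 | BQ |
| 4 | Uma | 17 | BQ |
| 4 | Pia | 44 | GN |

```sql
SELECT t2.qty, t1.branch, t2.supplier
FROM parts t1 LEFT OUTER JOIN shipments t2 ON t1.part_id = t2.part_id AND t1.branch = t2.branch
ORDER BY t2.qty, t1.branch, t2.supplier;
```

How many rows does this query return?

LEFT JOIN keeps every row from `parts`; unmatched rows get NULL for `shipments`'s columns.
Matching on t1.part_id = t2.part_id AND t1.branch = t2.branch. A NULL in a compared column never satisfies the condition.
Matched pairs: 5; unmatched t1 rows kept: 3.
Total: 5 matched + 3 padded = 8 rows.

8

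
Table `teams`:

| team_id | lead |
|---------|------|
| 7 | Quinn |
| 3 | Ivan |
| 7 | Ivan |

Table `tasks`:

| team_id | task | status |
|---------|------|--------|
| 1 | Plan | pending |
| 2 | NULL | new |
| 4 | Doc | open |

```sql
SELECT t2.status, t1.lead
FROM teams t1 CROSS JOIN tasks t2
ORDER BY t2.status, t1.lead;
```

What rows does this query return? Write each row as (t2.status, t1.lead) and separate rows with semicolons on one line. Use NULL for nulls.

CROSS JOIN pairs every row of `teams` with every row of `tasks`: 3 × 3 = 9 rows.
After projecting and ordering:
t2.status | t1.lead
new | Ivan
new | Ivan
new | Quinn
open | Ivan
open | Ivan
open | Quinn
pending | Ivan
pending | Ivan
pending | Quinn

(new, Ivan); (new, Ivan); (new, Quinn); (open, Ivan); (open, Ivan); (open, Quinn); (pending, Ivan); (pending, Ivan); (pending, Quinn)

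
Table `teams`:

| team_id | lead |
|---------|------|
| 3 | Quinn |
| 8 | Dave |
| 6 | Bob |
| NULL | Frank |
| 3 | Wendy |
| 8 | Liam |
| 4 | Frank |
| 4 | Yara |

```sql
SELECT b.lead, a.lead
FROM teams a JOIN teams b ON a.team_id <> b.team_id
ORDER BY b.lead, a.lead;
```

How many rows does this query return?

INNER JOIN keeps only pairs where the ON condition holds.
Matching on a.team_id <> b.team_id. A NULL in a compared column never satisfies the condition.
- a row (team_id=3): matches 5 b row(s) → 5 output row(s).
- a row (team_id=8): matches 5 b row(s) → 5 output row(s).
- a row (team_id=6): matches 6 b row(s) → 6 output row(s).
- a row (team_id=NULL): no match → dropped.
- a row (team_id=3): matches 5 b row(s) → 5 output row(s).
- a row (team_id=8): matches 5 b row(s) → 5 output row(s).
- a row (team_id=4): matches 5 b row(s) → 5 output row(s).
- a row (team_id=4): matches 5 b row(s) → 5 output row(s).
Total: 36 rows.

36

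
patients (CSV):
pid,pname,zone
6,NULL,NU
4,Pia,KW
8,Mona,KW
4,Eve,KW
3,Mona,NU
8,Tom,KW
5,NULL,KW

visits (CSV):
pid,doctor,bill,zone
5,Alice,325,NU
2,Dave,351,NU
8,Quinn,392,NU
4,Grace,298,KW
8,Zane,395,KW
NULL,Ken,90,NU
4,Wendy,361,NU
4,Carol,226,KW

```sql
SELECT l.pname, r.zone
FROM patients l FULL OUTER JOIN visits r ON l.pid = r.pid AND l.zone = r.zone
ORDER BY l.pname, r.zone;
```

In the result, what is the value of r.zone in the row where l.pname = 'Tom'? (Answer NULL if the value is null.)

KW

FULL OUTER JOIN keeps every row from both sides; unmatched rows get NULL for the other side's columns.
Matching on l.pid = r.pid AND l.zone = r.zone. A NULL in a compared column never satisfies the condition.
Matched pairs: 6; unmatched l rows kept: 3; unmatched r rows kept: 5.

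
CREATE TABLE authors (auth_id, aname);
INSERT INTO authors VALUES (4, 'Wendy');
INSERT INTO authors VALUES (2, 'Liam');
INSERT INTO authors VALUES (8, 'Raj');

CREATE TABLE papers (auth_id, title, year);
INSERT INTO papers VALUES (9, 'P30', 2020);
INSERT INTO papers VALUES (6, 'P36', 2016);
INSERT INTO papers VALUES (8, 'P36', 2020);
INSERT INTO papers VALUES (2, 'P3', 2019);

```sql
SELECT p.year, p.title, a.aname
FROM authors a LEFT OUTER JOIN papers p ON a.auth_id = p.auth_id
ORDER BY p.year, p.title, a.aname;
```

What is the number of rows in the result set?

3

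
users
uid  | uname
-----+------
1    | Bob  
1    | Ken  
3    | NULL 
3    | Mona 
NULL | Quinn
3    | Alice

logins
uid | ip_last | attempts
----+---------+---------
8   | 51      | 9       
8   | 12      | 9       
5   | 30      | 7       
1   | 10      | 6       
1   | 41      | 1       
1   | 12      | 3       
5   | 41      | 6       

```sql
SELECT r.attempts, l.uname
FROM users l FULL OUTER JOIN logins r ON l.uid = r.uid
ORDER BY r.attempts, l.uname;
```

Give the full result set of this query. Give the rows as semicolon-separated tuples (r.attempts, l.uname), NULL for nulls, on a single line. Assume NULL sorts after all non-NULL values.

(1, Bob); (1, Ken); (3, Bob); (3, Ken); (6, Bob); (6, Ken); (6, NULL); (7, NULL); (9, NULL); (9, NULL); (NULL, Alice); (NULL, Mona); (NULL, Quinn); (NULL, NULL)

FULL OUTER JOIN keeps every row from both sides; unmatched rows get NULL for the other side's columns.
Matching on l.uid = r.uid. A NULL in a compared column never satisfies the condition.
Matched pairs: 6; unmatched l rows kept: 4; unmatched r rows kept: 4.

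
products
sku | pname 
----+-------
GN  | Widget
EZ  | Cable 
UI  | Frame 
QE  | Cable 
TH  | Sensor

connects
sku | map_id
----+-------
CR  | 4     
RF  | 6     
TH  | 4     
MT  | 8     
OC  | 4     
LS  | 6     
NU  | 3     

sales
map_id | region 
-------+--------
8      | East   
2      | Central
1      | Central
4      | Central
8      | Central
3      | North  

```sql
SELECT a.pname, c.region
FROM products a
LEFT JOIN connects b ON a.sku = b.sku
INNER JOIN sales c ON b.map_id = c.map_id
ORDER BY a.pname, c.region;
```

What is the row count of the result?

Evaluate left to right. First `products a LEFT JOIN connects b` on sku: 5 row(s).
Then INNER JOIN `sales c` on map_id: keep only rows whose b.map_id appears in c.
Result: 1 row(s).

1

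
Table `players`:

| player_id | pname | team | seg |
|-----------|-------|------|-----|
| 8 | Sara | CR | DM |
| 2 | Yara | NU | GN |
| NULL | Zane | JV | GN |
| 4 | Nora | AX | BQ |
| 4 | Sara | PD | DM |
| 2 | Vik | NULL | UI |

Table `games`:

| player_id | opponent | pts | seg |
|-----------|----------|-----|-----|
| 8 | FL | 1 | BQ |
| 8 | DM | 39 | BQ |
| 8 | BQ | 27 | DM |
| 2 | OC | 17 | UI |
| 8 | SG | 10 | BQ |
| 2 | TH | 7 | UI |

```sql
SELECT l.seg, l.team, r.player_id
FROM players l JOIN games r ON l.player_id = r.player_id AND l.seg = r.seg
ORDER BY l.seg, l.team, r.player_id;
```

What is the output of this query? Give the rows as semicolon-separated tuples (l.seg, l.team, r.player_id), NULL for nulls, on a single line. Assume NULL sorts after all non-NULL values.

INNER JOIN keeps only pairs where the ON condition holds.
Matching on l.player_id = r.player_id AND l.seg = r.seg. A NULL in a compared column never satisfies the condition.
- l row (player_id=8, seg=DM): matches 1 r row(s) → 1 output row(s).
- l row (player_id=2, seg=GN): no match → dropped.
- l row (player_id=NULL, seg=GN): no match → dropped.
- l row (player_id=4, seg=BQ): no match → dropped.
- l row (player_id=4, seg=DM): no match → dropped.
- l row (player_id=2, seg=UI): matches 2 r row(s) → 2 output row(s).
After projecting and ordering:
l.seg | l.team | r.player_id
DM | CR | 8
UI | NULL | 2
UI | NULL | 2

(DM, CR, 8); (UI, NULL, 2); (UI, NULL, 2)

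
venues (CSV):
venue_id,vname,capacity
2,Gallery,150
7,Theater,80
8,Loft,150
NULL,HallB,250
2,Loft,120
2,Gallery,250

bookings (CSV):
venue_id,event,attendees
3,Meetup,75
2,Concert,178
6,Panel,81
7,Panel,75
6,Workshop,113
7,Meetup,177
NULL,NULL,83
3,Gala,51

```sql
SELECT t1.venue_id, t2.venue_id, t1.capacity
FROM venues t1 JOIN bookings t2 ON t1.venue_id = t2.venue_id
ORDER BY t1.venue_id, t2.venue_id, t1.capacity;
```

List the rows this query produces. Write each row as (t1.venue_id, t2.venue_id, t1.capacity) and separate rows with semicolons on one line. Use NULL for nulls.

INNER JOIN keeps only pairs where the ON condition holds.
Matching on t1.venue_id = t2.venue_id. A NULL in a compared column never satisfies the condition.
Matched pairs: 5.

(2, 2, 120); (2, 2, 150); (2, 2, 250); (7, 7, 80); (7, 7, 80)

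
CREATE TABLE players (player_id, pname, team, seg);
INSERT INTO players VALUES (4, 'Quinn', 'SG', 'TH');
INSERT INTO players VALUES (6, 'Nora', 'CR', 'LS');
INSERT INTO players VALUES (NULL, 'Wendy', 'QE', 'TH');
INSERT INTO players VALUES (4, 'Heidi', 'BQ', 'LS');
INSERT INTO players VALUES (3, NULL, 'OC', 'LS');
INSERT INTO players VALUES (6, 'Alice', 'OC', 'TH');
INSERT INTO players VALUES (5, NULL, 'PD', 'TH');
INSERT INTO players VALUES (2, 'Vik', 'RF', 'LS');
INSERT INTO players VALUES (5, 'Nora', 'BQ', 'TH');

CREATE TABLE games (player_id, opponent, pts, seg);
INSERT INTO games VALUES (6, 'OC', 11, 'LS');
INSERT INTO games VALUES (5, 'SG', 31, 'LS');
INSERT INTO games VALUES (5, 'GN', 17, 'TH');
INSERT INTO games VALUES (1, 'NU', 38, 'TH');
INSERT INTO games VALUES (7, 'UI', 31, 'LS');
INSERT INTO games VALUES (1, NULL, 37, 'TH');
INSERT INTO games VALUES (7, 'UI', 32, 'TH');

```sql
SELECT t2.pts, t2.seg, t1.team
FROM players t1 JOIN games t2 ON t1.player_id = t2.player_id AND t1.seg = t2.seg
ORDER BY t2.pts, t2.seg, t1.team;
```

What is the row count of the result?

3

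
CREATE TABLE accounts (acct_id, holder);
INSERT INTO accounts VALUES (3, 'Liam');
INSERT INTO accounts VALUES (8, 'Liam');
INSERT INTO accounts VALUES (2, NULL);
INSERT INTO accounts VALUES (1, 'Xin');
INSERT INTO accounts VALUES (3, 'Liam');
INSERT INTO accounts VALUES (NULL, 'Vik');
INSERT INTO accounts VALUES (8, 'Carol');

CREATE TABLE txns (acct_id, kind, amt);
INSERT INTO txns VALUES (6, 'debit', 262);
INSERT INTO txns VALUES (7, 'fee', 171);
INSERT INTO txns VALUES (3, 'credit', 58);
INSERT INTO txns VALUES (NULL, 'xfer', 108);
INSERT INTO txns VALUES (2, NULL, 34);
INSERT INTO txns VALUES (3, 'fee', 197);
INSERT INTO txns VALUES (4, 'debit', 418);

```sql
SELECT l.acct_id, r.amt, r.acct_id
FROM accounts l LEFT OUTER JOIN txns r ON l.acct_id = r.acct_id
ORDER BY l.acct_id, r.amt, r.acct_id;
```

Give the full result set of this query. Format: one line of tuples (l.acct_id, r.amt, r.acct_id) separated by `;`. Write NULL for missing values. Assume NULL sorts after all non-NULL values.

(1, NULL, NULL); (2, 34, 2); (3, 58, 3); (3, 58, 3); (3, 197, 3); (3, 197, 3); (8, NULL, NULL); (8, NULL, NULL); (NULL, NULL, NULL)

LEFT JOIN keeps every row from `accounts`; unmatched rows get NULL for `txns`'s columns.
Matching on l.acct_id = r.acct_id. A NULL in a compared column never satisfies the condition.
Matched pairs: 5; unmatched l rows kept: 4.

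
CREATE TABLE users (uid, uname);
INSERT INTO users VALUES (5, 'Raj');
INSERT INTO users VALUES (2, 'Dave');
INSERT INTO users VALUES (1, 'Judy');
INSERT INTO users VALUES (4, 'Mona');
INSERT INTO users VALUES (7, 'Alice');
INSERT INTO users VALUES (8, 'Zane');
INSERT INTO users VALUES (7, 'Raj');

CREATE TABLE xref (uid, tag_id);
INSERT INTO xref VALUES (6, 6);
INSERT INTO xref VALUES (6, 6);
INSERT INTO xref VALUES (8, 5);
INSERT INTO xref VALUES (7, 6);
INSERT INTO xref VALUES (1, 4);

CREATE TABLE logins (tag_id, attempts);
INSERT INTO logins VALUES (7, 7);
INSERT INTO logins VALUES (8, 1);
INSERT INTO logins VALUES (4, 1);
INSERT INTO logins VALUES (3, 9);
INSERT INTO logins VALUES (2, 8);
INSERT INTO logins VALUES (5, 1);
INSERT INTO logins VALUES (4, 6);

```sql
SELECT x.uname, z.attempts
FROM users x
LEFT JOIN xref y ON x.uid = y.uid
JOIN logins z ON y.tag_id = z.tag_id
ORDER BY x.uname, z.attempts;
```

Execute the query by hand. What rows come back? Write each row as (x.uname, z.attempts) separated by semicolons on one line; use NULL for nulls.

Evaluate left to right. First `users x LEFT JOIN xref y` on uid: 7 row(s).
Then INNER JOIN `logins z` on tag_id: keep only rows whose y.tag_id appears in z.

(Judy, 1); (Judy, 6); (Zane, 1)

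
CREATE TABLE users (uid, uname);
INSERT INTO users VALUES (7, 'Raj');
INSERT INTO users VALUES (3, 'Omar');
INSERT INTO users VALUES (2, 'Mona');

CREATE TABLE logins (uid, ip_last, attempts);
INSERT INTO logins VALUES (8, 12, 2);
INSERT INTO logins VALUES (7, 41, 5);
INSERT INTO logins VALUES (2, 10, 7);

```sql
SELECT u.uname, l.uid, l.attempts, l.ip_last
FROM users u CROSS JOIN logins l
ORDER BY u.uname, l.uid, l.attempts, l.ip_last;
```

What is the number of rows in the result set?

CROSS JOIN pairs every row of `users` with every row of `logins`: 3 × 3 = 9 rows.

9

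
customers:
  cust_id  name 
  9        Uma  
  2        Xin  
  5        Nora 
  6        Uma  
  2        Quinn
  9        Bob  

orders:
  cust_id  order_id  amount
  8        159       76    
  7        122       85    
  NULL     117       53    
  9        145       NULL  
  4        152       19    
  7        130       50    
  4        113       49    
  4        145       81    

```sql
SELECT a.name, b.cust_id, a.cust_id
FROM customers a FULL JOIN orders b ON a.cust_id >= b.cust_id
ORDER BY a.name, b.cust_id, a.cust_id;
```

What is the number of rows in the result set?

23

FULL OUTER JOIN keeps every row from both sides; unmatched rows get NULL for the other side's columns.
Matching on a.cust_id >= b.cust_id. A NULL in a compared column never satisfies the condition.
Matched pairs: 20; unmatched a rows kept: 2; unmatched b rows kept: 1.
Total: 20 matched + 3 padded = 23 rows.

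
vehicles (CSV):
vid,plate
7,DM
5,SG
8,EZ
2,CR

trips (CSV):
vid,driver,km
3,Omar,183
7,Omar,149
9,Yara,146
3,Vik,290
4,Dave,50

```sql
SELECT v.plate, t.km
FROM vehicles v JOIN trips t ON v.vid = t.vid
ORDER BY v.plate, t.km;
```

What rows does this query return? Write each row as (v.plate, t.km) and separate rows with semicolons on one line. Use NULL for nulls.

INNER JOIN keeps only pairs where the ON condition holds.
Matching on v.vid = t.vid.
- v[0] vid=7 → 1 match(es) in t → 1 row(s).
- v[1] vid=5 → no match; dropped.
- v[2] vid=8 → no match; dropped.
- v[3] vid=2 → no match; dropped.
After projecting and ordering:
v.plate | t.km
DM | 149

(DM, 149)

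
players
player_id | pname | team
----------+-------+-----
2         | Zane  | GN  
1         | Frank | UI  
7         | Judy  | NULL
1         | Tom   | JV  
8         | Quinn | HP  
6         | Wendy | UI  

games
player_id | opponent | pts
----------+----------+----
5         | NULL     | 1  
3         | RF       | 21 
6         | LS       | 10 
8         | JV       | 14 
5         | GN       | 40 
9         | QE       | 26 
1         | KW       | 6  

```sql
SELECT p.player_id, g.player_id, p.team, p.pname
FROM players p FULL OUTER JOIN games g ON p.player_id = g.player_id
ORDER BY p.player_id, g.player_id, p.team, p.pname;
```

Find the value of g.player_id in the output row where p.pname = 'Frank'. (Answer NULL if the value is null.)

FULL OUTER JOIN keeps every row from both sides; unmatched rows get NULL for the other side's columns.
Matching on p.player_id = g.player_id.
- player_id=2: no g row matches, row kept with g columns NULL.
- player_id=1: 1 matching g row(s), so 1 row(s) emitted.
- player_id=7: no g row matches, row kept with g columns NULL.
- player_id=1: 1 matching g row(s), so 1 row(s) emitted.
- player_id=8: 1 matching g row(s), so 1 row(s) emitted.
- player_id=6: 1 matching g row(s), so 1 row(s) emitted.
- plus 4 unmatched g row(s), each kept with NULL p columns.

1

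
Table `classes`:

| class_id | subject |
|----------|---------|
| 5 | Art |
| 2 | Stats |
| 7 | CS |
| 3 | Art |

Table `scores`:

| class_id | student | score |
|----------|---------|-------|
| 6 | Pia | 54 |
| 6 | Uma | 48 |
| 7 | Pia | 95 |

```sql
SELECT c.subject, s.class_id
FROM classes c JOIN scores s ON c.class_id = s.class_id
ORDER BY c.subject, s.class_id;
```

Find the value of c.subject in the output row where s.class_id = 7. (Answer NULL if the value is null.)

CS

INNER JOIN keeps only pairs where the ON condition holds.
Matching on c.class_id = s.class_id.
Matched pairs: 1.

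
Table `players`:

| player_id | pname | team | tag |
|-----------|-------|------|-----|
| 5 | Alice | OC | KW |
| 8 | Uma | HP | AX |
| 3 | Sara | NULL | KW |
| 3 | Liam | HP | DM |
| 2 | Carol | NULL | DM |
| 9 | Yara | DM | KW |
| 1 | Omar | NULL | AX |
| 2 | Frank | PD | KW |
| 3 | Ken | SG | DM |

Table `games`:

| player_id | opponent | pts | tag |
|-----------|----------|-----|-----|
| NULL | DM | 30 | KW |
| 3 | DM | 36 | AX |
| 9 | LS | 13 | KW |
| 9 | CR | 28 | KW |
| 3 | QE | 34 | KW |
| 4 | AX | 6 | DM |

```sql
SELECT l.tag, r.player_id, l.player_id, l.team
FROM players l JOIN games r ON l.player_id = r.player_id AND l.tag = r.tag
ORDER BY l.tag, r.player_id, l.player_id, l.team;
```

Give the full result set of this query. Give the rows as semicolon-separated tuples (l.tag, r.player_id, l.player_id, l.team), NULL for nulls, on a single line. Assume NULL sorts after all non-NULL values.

(KW, 3, 3, NULL); (KW, 9, 9, DM); (KW, 9, 9, DM)

INNER JOIN keeps only pairs where the ON condition holds.
Matching on l.player_id = r.player_id AND l.tag = r.tag. A NULL in a compared column never satisfies the condition.
Matched pairs: 3.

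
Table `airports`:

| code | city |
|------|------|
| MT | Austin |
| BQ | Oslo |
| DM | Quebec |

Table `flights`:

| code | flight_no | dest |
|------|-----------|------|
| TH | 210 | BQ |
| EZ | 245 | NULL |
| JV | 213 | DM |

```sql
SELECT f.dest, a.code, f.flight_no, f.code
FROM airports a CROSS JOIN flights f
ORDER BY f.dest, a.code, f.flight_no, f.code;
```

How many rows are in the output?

CROSS JOIN pairs every row of `airports` with every row of `flights`: 3 × 3 = 9 rows.

9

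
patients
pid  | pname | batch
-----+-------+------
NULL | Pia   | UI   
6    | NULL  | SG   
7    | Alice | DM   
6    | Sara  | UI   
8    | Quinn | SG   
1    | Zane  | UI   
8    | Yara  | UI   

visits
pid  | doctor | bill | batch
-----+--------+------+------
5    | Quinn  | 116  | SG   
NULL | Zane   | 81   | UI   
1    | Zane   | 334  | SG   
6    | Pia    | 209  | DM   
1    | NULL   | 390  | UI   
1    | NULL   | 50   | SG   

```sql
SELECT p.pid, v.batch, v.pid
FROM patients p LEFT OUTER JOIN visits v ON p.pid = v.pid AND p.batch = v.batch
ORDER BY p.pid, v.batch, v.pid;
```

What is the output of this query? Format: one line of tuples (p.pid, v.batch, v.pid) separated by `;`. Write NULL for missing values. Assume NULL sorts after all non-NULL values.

LEFT JOIN keeps every row from `patients`; unmatched rows get NULL for `visits`'s columns.
Matching on p.pid = v.pid AND p.batch = v.batch. A NULL in a compared column never satisfies the condition.
- p[0] pid=NULL, batch=UI → no match; kept with NULLs on the v side.
- p[1] pid=6, batch=SG → no match; kept with NULLs on the v side.
- p[2] pid=7, batch=DM → no match; kept with NULLs on the v side.
- p[3] pid=6, batch=UI → no match; kept with NULLs on the v side.
- p[4] pid=8, batch=SG → no match; kept with NULLs on the v side.
- p[5] pid=1, batch=UI → 1 match(es) in v → 1 row(s).
- p[6] pid=8, batch=UI → no match; kept with NULLs on the v side.
After projecting and ordering:
p.pid | v.batch | v.pid
1 | UI | 1
6 | NULL | NULL
6 | NULL | NULL
7 | NULL | NULL
8 | NULL | NULL
8 | NULL | NULL
NULL | NULL | NULL

(1, UI, 1); (6, NULL, NULL); (6, NULL, NULL); (7, NULL, NULL); (8, NULL, NULL); (8, NULL, NULL); (NULL, NULL, NULL)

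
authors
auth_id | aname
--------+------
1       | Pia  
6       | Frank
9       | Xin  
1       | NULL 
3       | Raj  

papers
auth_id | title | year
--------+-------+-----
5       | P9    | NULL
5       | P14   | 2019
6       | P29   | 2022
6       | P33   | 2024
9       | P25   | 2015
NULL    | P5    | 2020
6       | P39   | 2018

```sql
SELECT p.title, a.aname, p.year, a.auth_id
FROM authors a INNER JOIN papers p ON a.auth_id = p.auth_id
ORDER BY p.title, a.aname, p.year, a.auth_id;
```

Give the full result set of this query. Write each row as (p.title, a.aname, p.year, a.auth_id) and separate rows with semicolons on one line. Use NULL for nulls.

(P25, Xin, 2015, 9); (P29, Frank, 2022, 6); (P33, Frank, 2024, 6); (P39, Frank, 2018, 6)

INNER JOIN keeps only pairs where the ON condition holds.
Matching on a.auth_id = p.auth_id. A NULL in a compared column never satisfies the condition.
Matched pairs: 4.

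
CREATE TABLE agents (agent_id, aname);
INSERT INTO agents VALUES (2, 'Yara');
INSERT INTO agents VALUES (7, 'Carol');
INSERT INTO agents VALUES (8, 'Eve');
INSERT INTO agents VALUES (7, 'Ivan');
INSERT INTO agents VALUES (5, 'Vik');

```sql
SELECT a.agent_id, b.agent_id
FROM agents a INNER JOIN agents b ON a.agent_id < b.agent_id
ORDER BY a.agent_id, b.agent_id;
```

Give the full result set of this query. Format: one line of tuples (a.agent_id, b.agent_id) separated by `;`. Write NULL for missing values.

(2, 5); (2, 7); (2, 7); (2, 8); (5, 7); (5, 7); (5, 8); (7, 8); (7, 8)

INNER JOIN keeps only pairs where the ON condition holds.
Matching on a.agent_id < b.agent_id.
- a (agent_id=2) pairs with 4 row(s) of b.
- a (agent_id=7) pairs with 1 row(s) of b.
- a (agent_id=8) has no partner → excluded.
- a (agent_id=7) pairs with 1 row(s) of b.
- a (agent_id=5) pairs with 3 row(s) of b.
After projecting and ordering:
a.agent_id | b.agent_id
2 | 5
2 | 7
2 | 7
2 | 8
5 | 7
5 | 7
5 | 8
7 | 8
7 | 8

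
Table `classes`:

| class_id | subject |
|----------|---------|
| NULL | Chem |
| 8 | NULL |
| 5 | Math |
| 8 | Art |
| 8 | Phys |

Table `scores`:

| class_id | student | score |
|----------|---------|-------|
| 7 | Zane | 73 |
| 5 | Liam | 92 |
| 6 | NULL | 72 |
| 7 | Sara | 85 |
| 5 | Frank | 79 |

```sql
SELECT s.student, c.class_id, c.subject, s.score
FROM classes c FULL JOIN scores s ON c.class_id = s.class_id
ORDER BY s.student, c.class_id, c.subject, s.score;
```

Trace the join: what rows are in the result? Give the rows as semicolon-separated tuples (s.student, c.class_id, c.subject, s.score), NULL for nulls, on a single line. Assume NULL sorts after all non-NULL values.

FULL OUTER JOIN keeps every row from both sides; unmatched rows get NULL for the other side's columns.
Matching on c.class_id = s.class_id. A NULL in a compared column never satisfies the condition.
Matched pairs: 2; unmatched c rows kept: 4; unmatched s rows kept: 3.

(Frank, 5, Math, 79); (Liam, 5, Math, 92); (Sara, NULL, NULL, 85); (Zane, NULL, NULL, 73); (NULL, 8, Art, NULL); (NULL, 8, Phys, NULL); (NULL, 8, NULL, NULL); (NULL, NULL, Chem, NULL); (NULL, NULL, NULL, 72)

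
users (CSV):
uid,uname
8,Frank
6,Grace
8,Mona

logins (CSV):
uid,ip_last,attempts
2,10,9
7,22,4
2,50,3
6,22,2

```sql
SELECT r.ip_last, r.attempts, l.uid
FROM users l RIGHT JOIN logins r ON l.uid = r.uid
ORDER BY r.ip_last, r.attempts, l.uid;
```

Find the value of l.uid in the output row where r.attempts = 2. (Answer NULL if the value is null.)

RIGHT JOIN keeps every row from `logins`; unmatched rows get NULL for `users`'s columns.
Matching on l.uid = r.uid.
- uid=8: no matching r row.
- uid=6: 1 matching r row(s), so 1 row(s) emitted.
- uid=8: no matching r row.
- 3 r row(s) had no l match → kept, l columns NULL.

6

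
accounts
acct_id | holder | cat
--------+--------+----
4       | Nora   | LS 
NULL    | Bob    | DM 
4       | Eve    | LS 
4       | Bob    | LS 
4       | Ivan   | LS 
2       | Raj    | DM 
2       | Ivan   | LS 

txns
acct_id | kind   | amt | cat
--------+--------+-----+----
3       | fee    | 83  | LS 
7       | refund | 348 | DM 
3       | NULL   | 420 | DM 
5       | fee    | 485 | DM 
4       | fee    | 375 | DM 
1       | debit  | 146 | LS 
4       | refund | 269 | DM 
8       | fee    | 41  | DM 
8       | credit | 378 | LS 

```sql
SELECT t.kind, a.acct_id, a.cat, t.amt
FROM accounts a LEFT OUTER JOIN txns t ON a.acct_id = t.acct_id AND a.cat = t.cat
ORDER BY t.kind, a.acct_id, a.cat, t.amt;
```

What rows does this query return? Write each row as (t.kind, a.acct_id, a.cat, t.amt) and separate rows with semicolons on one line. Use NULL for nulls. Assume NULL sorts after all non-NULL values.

(NULL, 2, DM, NULL); (NULL, 2, LS, NULL); (NULL, 4, LS, NULL); (NULL, 4, LS, NULL); (NULL, 4, LS, NULL); (NULL, 4, LS, NULL); (NULL, NULL, DM, NULL)

LEFT JOIN keeps every row from `accounts`; unmatched rows get NULL for `txns`'s columns.
Matching on a.acct_id = t.acct_id AND a.cat = t.cat. A NULL in a compared column never satisfies the condition.
Matched pairs: 0; unmatched a rows kept: 7.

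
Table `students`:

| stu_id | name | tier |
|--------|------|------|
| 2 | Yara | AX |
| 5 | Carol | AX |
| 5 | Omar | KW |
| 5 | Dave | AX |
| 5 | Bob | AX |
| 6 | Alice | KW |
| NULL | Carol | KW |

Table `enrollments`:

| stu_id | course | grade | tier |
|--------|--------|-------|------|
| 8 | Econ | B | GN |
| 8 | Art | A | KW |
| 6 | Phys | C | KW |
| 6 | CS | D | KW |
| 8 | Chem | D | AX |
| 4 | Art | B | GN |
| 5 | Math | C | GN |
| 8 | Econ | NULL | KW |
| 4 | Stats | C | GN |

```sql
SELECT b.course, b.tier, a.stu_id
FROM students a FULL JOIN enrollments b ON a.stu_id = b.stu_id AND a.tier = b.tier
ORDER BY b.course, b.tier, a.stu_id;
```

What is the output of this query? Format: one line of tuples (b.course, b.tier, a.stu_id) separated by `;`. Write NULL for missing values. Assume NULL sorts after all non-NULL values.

(Art, GN, NULL); (Art, KW, NULL); (CS, KW, 6); (Chem, AX, NULL); (Econ, GN, NULL); (Econ, KW, NULL); (Math, GN, NULL); (Phys, KW, 6); (Stats, GN, NULL); (NULL, NULL, 2); (NULL, NULL, 5); (NULL, NULL, 5); (NULL, NULL, 5); (NULL, NULL, 5); (NULL, NULL, NULL)

FULL OUTER JOIN keeps every row from both sides; unmatched rows get NULL for the other side's columns.
Matching on a.stu_id = b.stu_id AND a.tier = b.tier. A NULL in a compared column never satisfies the condition.
Matched pairs: 2; unmatched a rows kept: 6; unmatched b rows kept: 7.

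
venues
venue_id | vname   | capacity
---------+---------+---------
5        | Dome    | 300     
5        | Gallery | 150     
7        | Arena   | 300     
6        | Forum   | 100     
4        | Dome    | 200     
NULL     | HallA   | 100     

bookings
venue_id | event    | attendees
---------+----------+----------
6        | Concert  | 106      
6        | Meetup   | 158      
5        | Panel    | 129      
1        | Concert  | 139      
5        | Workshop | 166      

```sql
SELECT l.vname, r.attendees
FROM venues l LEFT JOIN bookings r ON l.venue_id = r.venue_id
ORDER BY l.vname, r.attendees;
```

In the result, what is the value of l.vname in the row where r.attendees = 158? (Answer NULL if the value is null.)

LEFT JOIN keeps every row from `venues`; unmatched rows get NULL for `bookings`'s columns.
Matching on l.venue_id = r.venue_id. A NULL in a compared column never satisfies the condition.
- venue_id=5: 2 matching r row(s), so 2 row(s) emitted.
- venue_id=5: 2 matching r row(s), so 2 row(s) emitted.
- venue_id=7: no r row matches, row kept with r columns NULL.
- venue_id=6: 2 matching r row(s), so 2 row(s) emitted.
- venue_id=4: no r row matches, row kept with r columns NULL.
- venue_id=NULL: no r row matches, row kept with r columns NULL.

Forum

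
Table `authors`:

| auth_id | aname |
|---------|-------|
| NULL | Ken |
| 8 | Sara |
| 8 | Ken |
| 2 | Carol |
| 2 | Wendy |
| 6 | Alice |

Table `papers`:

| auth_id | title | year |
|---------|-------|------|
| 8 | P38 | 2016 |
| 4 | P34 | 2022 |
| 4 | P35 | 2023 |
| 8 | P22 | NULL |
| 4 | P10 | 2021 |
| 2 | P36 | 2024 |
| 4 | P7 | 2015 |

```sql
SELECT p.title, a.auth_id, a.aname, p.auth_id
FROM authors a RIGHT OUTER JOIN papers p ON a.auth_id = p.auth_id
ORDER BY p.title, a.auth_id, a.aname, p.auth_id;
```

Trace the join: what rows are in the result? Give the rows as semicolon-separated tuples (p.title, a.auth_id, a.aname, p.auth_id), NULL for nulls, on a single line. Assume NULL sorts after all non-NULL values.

RIGHT JOIN keeps every row from `papers`; unmatched rows get NULL for `authors`'s columns.
Matching on a.auth_id = p.auth_id. A NULL in a compared column never satisfies the condition.
- a (auth_id=NULL) has no partner in p.
- a (auth_id=8) pairs with 2 row(s) of p.
- a (auth_id=8) pairs with 2 row(s) of p.
- a (auth_id=2) pairs with 1 row(s) of p.
- a (auth_id=2) pairs with 1 row(s) of p.
- a (auth_id=6) has no partner in p.
- 4 p row(s) had no a match → kept, a columns NULL.
After projecting and ordering:
p.title | a.auth_id | a.aname | p.auth_id
P10 | NULL | NULL | 4
P22 | 8 | Ken | 8
P22 | 8 | Sara | 8
P34 | NULL | NULL | 4
P35 | NULL | NULL | 4
P36 | 2 | Carol | 2
P36 | 2 | Wendy | 2
P38 | 8 | Ken | 8
P38 | 8 | Sara | 8
P7 | NULL | NULL | 4

(P10, NULL, NULL, 4); (P22, 8, Ken, 8); (P22, 8, Sara, 8); (P34, NULL, NULL, 4); (P35, NULL, NULL, 4); (P36, 2, Carol, 2); (P36, 2, Wendy, 2); (P38, 8, Ken, 8); (P38, 8, Sara, 8); (P7, NULL, NULL, 4)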